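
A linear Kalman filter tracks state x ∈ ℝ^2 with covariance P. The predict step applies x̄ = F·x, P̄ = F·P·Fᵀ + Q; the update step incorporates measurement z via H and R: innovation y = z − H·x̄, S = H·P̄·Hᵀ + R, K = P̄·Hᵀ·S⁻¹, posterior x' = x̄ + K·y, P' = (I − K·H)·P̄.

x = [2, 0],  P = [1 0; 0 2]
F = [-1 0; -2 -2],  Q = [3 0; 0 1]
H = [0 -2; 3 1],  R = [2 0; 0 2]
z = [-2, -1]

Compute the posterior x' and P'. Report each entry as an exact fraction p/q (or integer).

x̄ = F·x = [-2, -4]
P̄ = F·P·Fᵀ + Q = [4 2; 2 13]
y = z − H·x̄ = [-10, 9]
S = H·P̄·Hᵀ + R = [54 -38; -38 63]
K = P̄·Hᵀ·S⁻¹ = [140/979 302/979; -458/979 19/979]
x' = x̄ + K·y = [-640/979, 835/979]
P' = (I − K·H)·P̄ = [248/979 -140/979; -140/979 458/979]

x' = [-640/979, 835/979]
P' = [248/979 -140/979; -140/979 458/979]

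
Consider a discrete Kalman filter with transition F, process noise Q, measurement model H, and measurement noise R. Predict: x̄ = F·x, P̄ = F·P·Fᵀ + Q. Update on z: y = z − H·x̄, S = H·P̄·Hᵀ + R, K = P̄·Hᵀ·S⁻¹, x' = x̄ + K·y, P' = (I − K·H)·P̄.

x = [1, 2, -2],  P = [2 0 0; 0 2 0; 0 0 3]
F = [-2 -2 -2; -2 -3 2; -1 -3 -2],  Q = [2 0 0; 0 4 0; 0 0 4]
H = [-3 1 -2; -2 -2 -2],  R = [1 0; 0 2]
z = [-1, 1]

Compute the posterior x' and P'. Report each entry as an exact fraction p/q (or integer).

x' = [12406/119113, -85850/119113, 2541/119113]
P' = [214338/119113 70292/119113 -277568/119113; 70292/119113 62422/119113 -90986/119113; -277568/119113 -90986/119113 378968/119113]

x̄ = F·x = [-2, -12, -3]
P̄ = F·P·Fᵀ + Q = [30 8 28; 8 42 10; 28 10 36]
y = z − H·x̄ = [-1, -33]
S = H·P̄·Hᵀ + R = [705 572; 572 802]
K = P̄·Hᵀ·S⁻¹ = [-17586/119113 -7062/119113; 33518/119113 -41728/119113; -16218/119113 -10414/119113]
x' = x̄ + K·y = [12406/119113, -85850/119113, 2541/119113]
P' = (I − K·H)·P̄ = [214338/119113 70292/119113 -277568/119113; 70292/119113 62422/119113 -90986/119113; -277568/119113 -90986/119113 378968/119113]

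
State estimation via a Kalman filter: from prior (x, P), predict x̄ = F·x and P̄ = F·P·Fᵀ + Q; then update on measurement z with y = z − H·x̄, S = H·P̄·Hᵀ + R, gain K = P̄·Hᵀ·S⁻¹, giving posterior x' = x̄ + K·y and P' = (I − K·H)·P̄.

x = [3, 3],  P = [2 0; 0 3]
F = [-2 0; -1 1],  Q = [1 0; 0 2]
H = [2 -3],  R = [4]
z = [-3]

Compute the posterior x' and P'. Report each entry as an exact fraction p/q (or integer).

x' = [-276/55, -117/55]
P' = [459/55 298/55; 298/55 216/55]

x̄ = F·x = [-6, 0]
P̄ = F·P·Fᵀ + Q = [9 4; 4 7]
y = z − H·x̄ = [9]
S = H·P̄·Hᵀ + R = [55]
K = P̄·Hᵀ·S⁻¹ = [6/55; -13/55]
x' = x̄ + K·y = [-276/55, -117/55]
P' = (I − K·H)·P̄ = [459/55 298/55; 298/55 216/55]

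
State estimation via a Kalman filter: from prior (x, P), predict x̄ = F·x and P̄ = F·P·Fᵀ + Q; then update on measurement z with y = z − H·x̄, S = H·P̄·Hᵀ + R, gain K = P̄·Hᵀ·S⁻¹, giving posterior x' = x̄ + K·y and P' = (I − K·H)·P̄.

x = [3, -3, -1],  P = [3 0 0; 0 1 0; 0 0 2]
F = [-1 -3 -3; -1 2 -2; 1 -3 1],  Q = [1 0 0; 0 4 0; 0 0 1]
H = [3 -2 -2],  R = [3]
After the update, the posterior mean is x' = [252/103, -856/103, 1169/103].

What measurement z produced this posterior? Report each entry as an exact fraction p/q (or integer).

z = [1]

x̄ = F·x = [9, -7, 11]
P̄ = F·P·Fᵀ + Q = [31 9 0; 9 19 -13; 0 -13 15]
S = H·P̄·Hᵀ + R = [206]
K = P̄·Hᵀ·S⁻¹ = [75/206; 15/206; -2/103]
x' − x̄ = [-675/103, -135/103, 36/103] = K·y
y = (KᵀK)⁻¹·Kᵀ·(x' − x̄) = [-18]
z = y + H·x̄ = [-18] + [19] = [1]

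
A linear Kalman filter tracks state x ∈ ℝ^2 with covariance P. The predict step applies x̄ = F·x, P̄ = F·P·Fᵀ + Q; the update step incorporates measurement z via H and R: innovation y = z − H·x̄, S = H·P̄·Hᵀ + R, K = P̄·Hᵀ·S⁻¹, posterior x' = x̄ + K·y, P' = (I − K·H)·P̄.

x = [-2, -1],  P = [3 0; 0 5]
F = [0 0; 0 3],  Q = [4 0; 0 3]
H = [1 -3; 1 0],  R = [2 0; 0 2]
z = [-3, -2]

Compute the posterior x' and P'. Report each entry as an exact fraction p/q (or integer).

x' = [-892/653, 345/653]
P' = [868/653 288/653; 288/653 240/653]

x̄ = F·x = [0, -3]
P̄ = F·P·Fᵀ + Q = [4 0; 0 48]
y = z − H·x̄ = [-12, -2]
S = H·P̄·Hᵀ + R = [438 4; 4 6]
K = P̄·Hᵀ·S⁻¹ = [2/653 434/653; -216/653 144/653]
x' = x̄ + K·y = [-892/653, 345/653]
P' = (I − K·H)·P̄ = [868/653 288/653; 288/653 240/653]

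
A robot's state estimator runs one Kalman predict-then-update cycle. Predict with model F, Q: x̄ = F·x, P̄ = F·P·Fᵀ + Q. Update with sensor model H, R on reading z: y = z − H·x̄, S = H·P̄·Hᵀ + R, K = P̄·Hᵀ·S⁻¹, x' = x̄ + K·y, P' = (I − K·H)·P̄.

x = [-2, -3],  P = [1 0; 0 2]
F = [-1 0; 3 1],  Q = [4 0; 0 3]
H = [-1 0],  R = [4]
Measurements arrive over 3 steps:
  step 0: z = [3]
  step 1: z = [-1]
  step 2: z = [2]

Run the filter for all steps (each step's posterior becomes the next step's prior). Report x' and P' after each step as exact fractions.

step 0: x' = [-7/9, -22/3], P' = [20/9 -4/3; -4/3 13]
step 1: x' = [21/23, -225/23], P' = [56/23 -48/23; -48/23 580/23]
step 2: x' = [-19/12, -13/2], P' = [37/15 -2; -2 35]

step 0: x̄ = F·x = [2, -9]
step 0: P̄ = F·P·Fᵀ + Q = [5 -3; -3 14]
step 0: y = z − H·x̄ = [5]
step 0: S = H·P̄·Hᵀ + R = [9]
step 0: K = P̄·Hᵀ·S⁻¹ = [-5/9; 1/3]
step 0: x' = x̄ + K·y = [-7/9, -22/3]
step 0: P' = (I − K·H)·P̄ = [20/9 -4/3; -4/3 13]
step 1: x̄ = F·x = [7/9, -29/3]
step 1: P̄ = F·P·Fᵀ + Q = [56/9 -16/3; -16/3 28]
step 1: y = z − H·x̄ = [-2/9]
step 1: S = H·P̄·Hᵀ + R = [92/9]
step 1: K = P̄·Hᵀ·S⁻¹ = [-14/23; 12/23]
step 1: x' = x̄ + K·y = [21/23, -225/23]
step 1: P' = (I − K·H)·P̄ = [56/23 -48/23; -48/23 580/23]
step 2: x̄ = F·x = [-21/23, -162/23]
step 2: P̄ = F·P·Fᵀ + Q = [148/23 -120/23; -120/23 865/23]
step 2: y = z − H·x̄ = [25/23]
step 2: S = H·P̄·Hᵀ + R = [240/23]
step 2: K = P̄·Hᵀ·S⁻¹ = [-37/60; 1/2]
step 2: x' = x̄ + K·y = [-19/12, -13/2]
step 2: P' = (I − K·H)·P̄ = [37/15 -2; -2 35]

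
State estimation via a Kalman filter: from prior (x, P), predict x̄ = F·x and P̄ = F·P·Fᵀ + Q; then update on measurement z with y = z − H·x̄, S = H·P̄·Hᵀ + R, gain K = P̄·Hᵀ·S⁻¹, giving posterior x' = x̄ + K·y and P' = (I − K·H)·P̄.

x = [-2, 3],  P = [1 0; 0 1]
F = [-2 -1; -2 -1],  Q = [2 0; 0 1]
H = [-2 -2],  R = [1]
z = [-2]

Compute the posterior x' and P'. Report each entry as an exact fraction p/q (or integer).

x' = [15/31, 49/93]
P' = [25/31 -21/31; -21/31 74/93]

x̄ = F·x = [1, 1]
P̄ = F·P·Fᵀ + Q = [7 5; 5 6]
y = z − H·x̄ = [2]
S = H·P̄·Hᵀ + R = [93]
K = P̄·Hᵀ·S⁻¹ = [-8/31; -22/93]
x' = x̄ + K·y = [15/31, 49/93]
P' = (I − K·H)·P̄ = [25/31 -21/31; -21/31 74/93]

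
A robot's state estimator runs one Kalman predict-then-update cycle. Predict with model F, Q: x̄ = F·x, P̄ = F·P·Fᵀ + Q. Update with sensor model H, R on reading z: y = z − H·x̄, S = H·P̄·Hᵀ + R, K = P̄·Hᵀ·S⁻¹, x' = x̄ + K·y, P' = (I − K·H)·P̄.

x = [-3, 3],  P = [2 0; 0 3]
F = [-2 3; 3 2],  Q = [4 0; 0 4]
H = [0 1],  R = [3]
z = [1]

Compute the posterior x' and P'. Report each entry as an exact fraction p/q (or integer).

x' = [579/37, 25/37]
P' = [1407/37 18/37; 18/37 102/37]

x̄ = F·x = [15, -3]
P̄ = F·P·Fᵀ + Q = [39 6; 6 34]
y = z − H·x̄ = [4]
S = H·P̄·Hᵀ + R = [37]
K = P̄·Hᵀ·S⁻¹ = [6/37; 34/37]
x' = x̄ + K·y = [579/37, 25/37]
P' = (I − K·H)·P̄ = [1407/37 18/37; 18/37 102/37]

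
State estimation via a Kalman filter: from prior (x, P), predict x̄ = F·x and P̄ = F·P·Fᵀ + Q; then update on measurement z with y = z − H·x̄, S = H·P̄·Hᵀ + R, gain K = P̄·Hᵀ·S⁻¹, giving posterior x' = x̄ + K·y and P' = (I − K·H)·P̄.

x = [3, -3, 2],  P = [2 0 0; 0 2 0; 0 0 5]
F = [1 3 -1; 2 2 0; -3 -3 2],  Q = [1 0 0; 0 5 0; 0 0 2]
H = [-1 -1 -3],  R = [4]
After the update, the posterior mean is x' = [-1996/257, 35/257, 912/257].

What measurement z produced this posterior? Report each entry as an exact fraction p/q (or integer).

z = [-3]

x̄ = F·x = [-8, 0, 4]
P̄ = F·P·Fᵀ + Q = [26 16 -34; 16 21 -24; -34 -24 58]
S = H·P̄·Hᵀ + R = [257]
K = P̄·Hᵀ·S⁻¹ = [60/257; 35/257; -116/257]
x' − x̄ = [60/257, 35/257, -116/257] = K·y
y = (KᵀK)⁻¹·Kᵀ·(x' − x̄) = [1]
z = y + H·x̄ = [1] + [-4] = [-3]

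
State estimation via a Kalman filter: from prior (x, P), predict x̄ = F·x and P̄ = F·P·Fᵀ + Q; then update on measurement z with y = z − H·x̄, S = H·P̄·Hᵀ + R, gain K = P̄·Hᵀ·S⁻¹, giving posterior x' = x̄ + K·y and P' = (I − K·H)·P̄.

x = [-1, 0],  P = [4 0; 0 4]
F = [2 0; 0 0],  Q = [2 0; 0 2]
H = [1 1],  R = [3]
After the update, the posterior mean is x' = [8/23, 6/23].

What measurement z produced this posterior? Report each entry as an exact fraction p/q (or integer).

x̄ = F·x = [-2, 0]
P̄ = F·P·Fᵀ + Q = [18 0; 0 2]
S = H·P̄·Hᵀ + R = [23]
K = P̄·Hᵀ·S⁻¹ = [18/23; 2/23]
x' − x̄ = [54/23, 6/23] = K·y
y = (KᵀK)⁻¹·Kᵀ·(x' − x̄) = [3]
z = y + H·x̄ = [3] + [-2] = [1]

z = [1]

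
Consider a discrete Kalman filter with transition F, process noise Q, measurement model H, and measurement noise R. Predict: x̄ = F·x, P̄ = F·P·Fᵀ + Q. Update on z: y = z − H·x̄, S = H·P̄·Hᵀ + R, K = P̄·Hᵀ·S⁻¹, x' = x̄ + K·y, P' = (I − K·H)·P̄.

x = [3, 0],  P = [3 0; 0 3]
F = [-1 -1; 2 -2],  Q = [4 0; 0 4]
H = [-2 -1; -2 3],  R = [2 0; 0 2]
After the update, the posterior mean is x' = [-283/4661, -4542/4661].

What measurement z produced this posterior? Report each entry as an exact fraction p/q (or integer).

z = [1, -3]

x̄ = F·x = [-3, 6]
P̄ = F·P·Fᵀ + Q = [10 0; 0 28]
S = H·P̄·Hᵀ + R = [70 -44; -44 294]
K = P̄·Hᵀ·S⁻¹ = [-1690/4661 -570/4661; -1134/4661 1162/4661]
x' − x̄ = [13700/4661, -32508/4661] = K·y
y = (KᵀK)⁻¹·Kᵀ·(x' − x̄) = [1, -27]
z = y + H·x̄ = [1, -27] + [0, 24] = [1, -3]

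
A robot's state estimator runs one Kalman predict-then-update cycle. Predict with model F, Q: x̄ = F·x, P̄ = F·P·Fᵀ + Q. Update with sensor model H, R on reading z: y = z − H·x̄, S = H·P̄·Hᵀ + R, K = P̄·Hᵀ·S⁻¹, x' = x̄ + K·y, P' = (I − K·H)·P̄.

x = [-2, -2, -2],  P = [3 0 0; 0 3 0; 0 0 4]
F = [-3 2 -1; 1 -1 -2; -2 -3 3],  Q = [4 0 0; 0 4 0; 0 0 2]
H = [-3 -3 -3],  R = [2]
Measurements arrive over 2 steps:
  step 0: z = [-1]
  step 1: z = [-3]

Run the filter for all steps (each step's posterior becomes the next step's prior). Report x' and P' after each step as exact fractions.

step 0: x̄ = F·x = [4, 4, 4]
step 0: P̄ = F·P·Fᵀ + Q = [47 -7 -12; -7 26 -21; -12 -21 77]
step 0: y = z − H·x̄ = [35]
step 0: S = H·P̄·Hᵀ + R = [632]
step 0: K = P̄·Hᵀ·S⁻¹ = [-21/158; 3/316; -33/158]
step 0: x' = x̄ + K·y = [-103/158, 1369/316, -523/158]
step 0: P' = (I − K·H)·P̄ = [2831/79 -490/79 -2334/79; -490/79 4099/158 -1560/79; -2334/79 -1560/79 3905/79]
step 1: x̄ = F·x = [2201/158, 517/316, -6833/316]
step 1: P̄ = F·P·Fᵀ + Q = [36014/79 -14222/79 -7178/79; -14222/79 49785/158 -86943/158; -7178/79 -86943/158 230561/158]
step 1: y = z − H·x̄ = [-3345/158]
step 1: S = H·P̄·Hᵀ + R = [418154/79]
step 1: K = P̄·Hᵀ·S⁻¹ = [-21921/209077; 98403/418154; -193893/418154]
step 1: x' = x̄ + K·y = [3376609/209077, -1399147/418154, -2468516/209077]
step 1: P' = (I − K·H)·P̄ = [83147324/209077 -10334189/209077 -72798521/209077; -10334189/209077 4593342/209077 5708046/209077; -72798521/209077 5708046/209077 67155106/209077]

step 0: x' = [-103/158, 1369/316, -523/158], P' = [2831/79 -490/79 -2334/79; -490/79 4099/158 -1560/79; -2334/79 -1560/79 3905/79]
step 1: x' = [3376609/209077, -1399147/418154, -2468516/209077], P' = [83147324/209077 -10334189/209077 -72798521/209077; -10334189/209077 4593342/209077 5708046/209077; -72798521/209077 5708046/209077 67155106/209077]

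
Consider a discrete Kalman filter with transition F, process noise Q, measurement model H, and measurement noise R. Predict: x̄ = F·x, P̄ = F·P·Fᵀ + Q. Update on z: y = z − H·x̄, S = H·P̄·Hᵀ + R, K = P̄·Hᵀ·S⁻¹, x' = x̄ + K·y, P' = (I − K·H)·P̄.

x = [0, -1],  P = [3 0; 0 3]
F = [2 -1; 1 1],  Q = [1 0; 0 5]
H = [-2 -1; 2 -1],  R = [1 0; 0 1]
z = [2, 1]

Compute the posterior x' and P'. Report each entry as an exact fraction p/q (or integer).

x' = [-680/2823, -1400/941]
P' = [350/2823 1/941; 1/941 449/941]

x̄ = F·x = [1, -1]
P̄ = F·P·Fᵀ + Q = [16 3; 3 11]
y = z − H·x̄ = [3, -2]
S = H·P̄·Hᵀ + R = [88 -53; -53 64]
K = P̄·Hᵀ·S⁻¹ = [-703/2823 697/2823; -451/941 -447/941]
x' = x̄ + K·y = [-680/2823, -1400/941]
P' = (I − K·H)·P̄ = [350/2823 1/941; 1/941 449/941]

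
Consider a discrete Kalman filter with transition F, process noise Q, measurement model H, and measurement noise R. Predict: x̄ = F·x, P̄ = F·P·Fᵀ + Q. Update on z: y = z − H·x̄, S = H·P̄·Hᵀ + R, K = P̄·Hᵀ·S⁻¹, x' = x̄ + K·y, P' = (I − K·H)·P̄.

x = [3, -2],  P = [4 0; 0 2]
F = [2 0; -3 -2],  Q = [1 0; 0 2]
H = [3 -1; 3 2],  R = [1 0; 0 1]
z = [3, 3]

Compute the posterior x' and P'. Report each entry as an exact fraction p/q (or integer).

x̄ = F·x = [6, -5]
P̄ = F·P·Fᵀ + Q = [17 -24; -24 46]
y = z − H·x̄ = [-20, -5]
S = H·P̄·Hᵀ + R = [344 -11; -11 50]
K = P̄·Hᵀ·S⁻¹ = [1261/5693 619/5693; -5680/17079 5582/17079]
x' = x̄ + K·y = [5843/5693, 295/17079]
P' = (I − K·H)·P̄ = [349/5693 -214/5693; -214/5693 3754/17079]

x' = [5843/5693, 295/17079]
P' = [349/5693 -214/5693; -214/5693 3754/17079]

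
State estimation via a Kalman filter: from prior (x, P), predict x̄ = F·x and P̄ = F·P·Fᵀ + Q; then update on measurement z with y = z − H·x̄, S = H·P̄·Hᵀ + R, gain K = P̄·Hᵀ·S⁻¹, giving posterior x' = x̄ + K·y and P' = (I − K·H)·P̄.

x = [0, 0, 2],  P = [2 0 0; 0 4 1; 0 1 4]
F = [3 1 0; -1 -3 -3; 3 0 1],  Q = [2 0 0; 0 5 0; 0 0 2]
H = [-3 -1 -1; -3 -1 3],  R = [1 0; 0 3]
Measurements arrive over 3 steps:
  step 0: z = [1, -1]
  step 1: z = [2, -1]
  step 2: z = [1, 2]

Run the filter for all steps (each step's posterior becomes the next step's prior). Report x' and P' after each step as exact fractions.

step 0: x̄ = F·x = [0, -6, 2]
step 0: P̄ = F·P·Fᵀ + Q = [24 -21 19; -21 97 -21; 19 -21 24]
step 0: y = z − H·x̄ = [-3, -13]
step 0: S = H·P̄·Hᵀ + R = [284 43; 43 190]
step 0: K = P̄·Hᵀ·S⁻¹ = [-13558/52111 4714/52111; 1701/52111 -26989/52111; -12948/52111 12804/52111]
step 0: x' = x̄ + K·y = [-20608/52111, 33088/52111, -23386/52111]
step 0: P' = (I − K·H)·P̄ = [273320/52111 -813327/52111 6925/52111; -813327/52111 2458947/52111 -20667/52111; 6925/52111 -20667/52111 12840/52111]
step 1: x̄ = F·x = [-28736/52111, -8498/52111, -85210/52111]
step 1: P̄ = F·P·Fᵀ + Q = [143087/52111 -63855/52111 20007/52111; -63855/52111 17569540/52111 6454214/52111; 20007/52111 6454214/52111 2618492/52111]
step 1: y = z − H·x̄ = [-75694/52111, 108813/52111]
step 1: S = H·P̄·Hᵀ + R = [34173266/52111 -2409753/52111; -2409753/52111 3111544/52111]
step 1: K = P̄·Hᵀ·S⁻¹ = [-37134807/1929049745 -218087409/1929049745; -266248383/385809949 39887411/385809949; -13808339/55115707 13063855/55115707]
step 1: x' = x̄ + K·y = [-1465199989/1929049745, 407112913/385809949, -42787199/55115707]
step 1: P' = (I − K·H)·P̄ = [3744105469/1929049745 -2208179949/385809949 -4408053/55115707; -2208179949/385809949 6794310576/385809949 13782522/55115707; -4408053/55115707 13782522/55115707 13249976/55115707]
step 2: x̄ = F·x = [-2360035402/1929049745, -148837811/1929049745, -5893151932/1929049745]
step 2: P̄ = F·P·Fᵀ + Q = [5281203121/1929049745 -2796605712/1929049745 593792691/1929049745; -2796605712/1929049745 264818971814/1929049745 86840187558/1929049745; 593792691/1929049745 86840187558/1929049745 37093106741/1929049745]
step 2: y = z − H·x̄ = [-11193046204/1929049745, 14308611269/1929049745]
step 2: S = H·P̄·Hᵀ + R = [511835453379/1929049745 7047714146/1929049745; 7047714146/1929049745 103465881749/1929049745]
step 2: K = P̄·Hᵀ·S⁻¹ = [-690474735546/27426890548939 -2939276271474/27426890548939; -18426430079364/27426890548939 2339696981612/27426890548939; -6825570381188/27426890548939 6471084118664/27426890548939]
step 2: x' = x̄ + K·y = [-51350090313680/27426890548939, 122155242553579/27426890548939, 3815515271236/27426890548939]
step 2: P' = (I − K·H)·P̄ = [53039362535867/27426890548939 -156395774352336/27426890548939 -2031838519719/27426890548939; -156395774352336/27426890548939 481252372880322/27426890548939 6361380256050/27426890548939; -2031838519719/27426890548939 6361380256050/27426890548939 6559705684295/27426890548939]

step 0: x' = [-20608/52111, 33088/52111, -23386/52111], P' = [273320/52111 -813327/52111 6925/52111; -813327/52111 2458947/52111 -20667/52111; 6925/52111 -20667/52111 12840/52111]
step 1: x' = [-1465199989/1929049745, 407112913/385809949, -42787199/55115707], P' = [3744105469/1929049745 -2208179949/385809949 -4408053/55115707; -2208179949/385809949 6794310576/385809949 13782522/55115707; -4408053/55115707 13782522/55115707 13249976/55115707]
step 2: x' = [-51350090313680/27426890548939, 122155242553579/27426890548939, 3815515271236/27426890548939], P' = [53039362535867/27426890548939 -156395774352336/27426890548939 -2031838519719/27426890548939; -156395774352336/27426890548939 481252372880322/27426890548939 6361380256050/27426890548939; -2031838519719/27426890548939 6361380256050/27426890548939 6559705684295/27426890548939]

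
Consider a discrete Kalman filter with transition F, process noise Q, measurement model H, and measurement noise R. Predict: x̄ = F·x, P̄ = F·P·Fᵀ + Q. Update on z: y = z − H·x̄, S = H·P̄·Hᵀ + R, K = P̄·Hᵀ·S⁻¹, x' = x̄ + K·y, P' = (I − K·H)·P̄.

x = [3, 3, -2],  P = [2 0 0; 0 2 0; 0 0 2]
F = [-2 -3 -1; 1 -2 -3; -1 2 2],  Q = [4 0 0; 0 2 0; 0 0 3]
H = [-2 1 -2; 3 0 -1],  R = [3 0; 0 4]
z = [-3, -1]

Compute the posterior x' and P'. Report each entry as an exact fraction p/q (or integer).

x' = [17/2967, 191/989, 3958/2967]
P' = [25676/68241 13070/22747 2788/68241; 13070/22747 89150/22747 21434/22747; 2788/68241 21434/22747 55712/68241]

x̄ = F·x = [-13, 3, -1]
P̄ = F·P·Fᵀ + Q = [32 14 -12; 14 30 -22; -12 -22 21]
y = z − H·x̄ = [-34, 37]
S = H·P̄·Hᵀ + R = [181 -38; -38 385]
K = P̄·Hᵀ·S⁻¹ = [-5906/68241 18560/68241; 6714/22747 4444/22747; -17566/68241 -11837/68241]
x' = x̄ + K·y = [17/2967, 191/989, 3958/2967]
P' = (I − K·H)·P̄ = [25676/68241 13070/22747 2788/68241; 13070/22747 89150/22747 21434/22747; 2788/68241 21434/22747 55712/68241]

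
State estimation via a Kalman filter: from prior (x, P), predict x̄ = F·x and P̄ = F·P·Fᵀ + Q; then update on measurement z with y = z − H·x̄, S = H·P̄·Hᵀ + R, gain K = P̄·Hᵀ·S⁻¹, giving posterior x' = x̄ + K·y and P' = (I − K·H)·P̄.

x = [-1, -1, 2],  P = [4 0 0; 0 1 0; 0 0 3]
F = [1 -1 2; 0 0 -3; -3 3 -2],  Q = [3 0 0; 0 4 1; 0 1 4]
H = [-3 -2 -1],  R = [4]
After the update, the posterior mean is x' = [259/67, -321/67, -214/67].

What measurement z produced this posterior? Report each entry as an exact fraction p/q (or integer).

x̄ = F·x = [4, -6, -4]
P̄ = F·P·Fᵀ + Q = [20 -18 -27; -18 31 19; -27 19 61]
S = H·P̄·Hᵀ + R = [67]
K = P̄·Hᵀ·S⁻¹ = [3/67; -27/67; -18/67]
x' − x̄ = [-9/67, 81/67, 54/67] = K·y
y = (KᵀK)⁻¹·Kᵀ·(x' − x̄) = [-3]
z = y + H·x̄ = [-3] + [4] = [1]

z = [1]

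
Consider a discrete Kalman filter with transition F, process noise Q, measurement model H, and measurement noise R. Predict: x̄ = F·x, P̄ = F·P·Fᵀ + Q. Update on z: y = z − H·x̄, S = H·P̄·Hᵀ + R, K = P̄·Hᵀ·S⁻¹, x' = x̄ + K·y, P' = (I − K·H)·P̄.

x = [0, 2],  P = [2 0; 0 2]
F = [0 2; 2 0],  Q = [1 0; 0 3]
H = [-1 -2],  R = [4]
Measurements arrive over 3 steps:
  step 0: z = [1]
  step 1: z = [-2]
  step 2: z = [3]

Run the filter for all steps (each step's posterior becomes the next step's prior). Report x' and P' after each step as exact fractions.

step 0: x' = [61/19, -110/57], P' = [144/19 -66/19; -66/19 143/57]
step 1: x' = [-2746/1057, 12946/5285], P' = [8464/1057 -4614/1057; -4614/1057 17547/5285]
step 2: x' = [673687/156011, -579642/156011], P' = [4432144/468033 -2434246/468033; -2434246/468033 1773103/468033]

step 0: x̄ = F·x = [4, 0]
step 0: P̄ = F·P·Fᵀ + Q = [9 0; 0 11]
step 0: y = z − H·x̄ = [5]
step 0: S = H·P̄·Hᵀ + R = [57]
step 0: K = P̄·Hᵀ·S⁻¹ = [-3/19; -22/57]
step 0: x' = x̄ + K·y = [61/19, -110/57]
step 0: P' = (I − K·H)·P̄ = [144/19 -66/19; -66/19 143/57]
step 1: x̄ = F·x = [-220/57, 122/19]
step 1: P̄ = F·P·Fᵀ + Q = [629/57 -264/19; -264/19 633/19]
step 1: y = z − H·x̄ = [398/57]
step 1: S = H·P̄·Hᵀ + R = [5285/57]
step 1: K = P̄·Hᵀ·S⁻¹ = [191/1057; -3006/5285]
step 1: x' = x̄ + K·y = [-2746/1057, 12946/5285]
step 1: P' = (I − K·H)·P̄ = [8464/1057 -4614/1057; -4614/1057 17547/5285]
step 2: x̄ = F·x = [25892/5285, -5492/1057]
step 2: P̄ = F·P·Fᵀ + Q = [75473/5285 -18456/1057; -18456/1057 37027/1057]
step 2: y = z − H·x̄ = [-13173/5285]
step 2: S = H·P̄·Hᵀ + R = [468033/5285]
step 2: K = P̄·Hᵀ·S⁻¹ = [109087/468033; -277990/468033]
step 2: x' = x̄ + K·y = [673687/156011, -579642/156011]
step 2: P' = (I − K·H)·P̄ = [4432144/468033 -2434246/468033; -2434246/468033 1773103/468033]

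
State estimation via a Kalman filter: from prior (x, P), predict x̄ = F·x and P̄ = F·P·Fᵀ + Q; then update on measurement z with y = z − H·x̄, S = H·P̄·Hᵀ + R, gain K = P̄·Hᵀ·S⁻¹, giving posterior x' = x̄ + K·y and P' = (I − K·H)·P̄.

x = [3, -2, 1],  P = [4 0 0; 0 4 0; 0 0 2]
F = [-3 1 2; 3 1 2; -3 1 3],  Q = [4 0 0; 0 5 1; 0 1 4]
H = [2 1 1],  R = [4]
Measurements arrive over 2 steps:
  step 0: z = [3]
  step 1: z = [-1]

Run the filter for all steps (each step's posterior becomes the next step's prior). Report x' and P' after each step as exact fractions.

step 0: x̄ = F·x = [-9, 9, -8]
step 0: P̄ = F·P·Fᵀ + Q = [52 -24 52; -24 53 -19; 52 -19 62]
step 0: y = z − H·x̄ = [20]
step 0: S = H·P̄·Hᵀ + R = [401]
step 0: K = P̄·Hᵀ·S⁻¹ = [132/401; -14/401; 147/401]
step 0: x' = x̄ + K·y = [-969/401, 3329/401, -268/401]
step 0: P' = (I − K·H)·P̄ = [3428/401 -7776/401 1448/401; -7776/401 21057/401 -5561/401; 1448/401 -5561/401 3253/401]
step 1: x̄ = F·x = [5700/401, -114/401, 5432/401]
step 1: P̄ = F·P·Fᵀ + Q = [73561/401 -19027/401 68558/401; -19027/401 15402/401 -13337/401; 68558/401 -13337/401 70016/401]
step 1: y = z − H·x̄ = [-17119/401]
step 1: S = H·P̄·Hᵀ + R = [552716/401]
step 1: K = P̄·Hᵀ·S⁻¹ = [196653/552716; -35989/552716; 193795/552716]
step 1: x' = x̄ + K·y = [-538707/552716, 1379267/552716, -786093/552716]
step 1: P' = (I − K·H)·P̄ = [4952467/552716 -8576515/552716 -541807/552716; -8576515/552716 17999311/552716 -990237/552716; -541807/552716 -990237/552716 2849031/552716]

step 0: x' = [-969/401, 3329/401, -268/401], P' = [3428/401 -7776/401 1448/401; -7776/401 21057/401 -5561/401; 1448/401 -5561/401 3253/401]
step 1: x' = [-538707/552716, 1379267/552716, -786093/552716], P' = [4952467/552716 -8576515/552716 -541807/552716; -8576515/552716 17999311/552716 -990237/552716; -541807/552716 -990237/552716 2849031/552716]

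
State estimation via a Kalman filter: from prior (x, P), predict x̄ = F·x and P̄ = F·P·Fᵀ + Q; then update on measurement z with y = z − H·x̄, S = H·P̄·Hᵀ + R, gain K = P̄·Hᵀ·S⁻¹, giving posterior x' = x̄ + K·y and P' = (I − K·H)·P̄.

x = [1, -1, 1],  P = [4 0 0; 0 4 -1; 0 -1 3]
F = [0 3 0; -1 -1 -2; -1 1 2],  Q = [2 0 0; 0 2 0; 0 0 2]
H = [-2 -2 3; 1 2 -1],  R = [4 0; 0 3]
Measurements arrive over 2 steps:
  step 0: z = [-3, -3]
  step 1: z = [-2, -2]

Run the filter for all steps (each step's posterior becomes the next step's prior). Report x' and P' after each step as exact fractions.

step 0: x̄ = F·x = [-3, -2, 0]
step 0: P̄ = F·P·Fᵀ + Q = [38 -6 6; -6 18 -8; 6 -8 18]
step 0: y = z − H·x̄ = [-13, 4]
step 0: S = H·P̄·Hᵀ + R = [366 -200; -200 127]
step 0: K = P̄·Hᵀ·S⁻¹ = [-921/3241 -940/3241; 752/3241 2154/3241; 883/3241 676/3241]
step 0: x' = x̄ + K·y = [-1510/3241, -7642/3241, -8775/3241]
step 0: P' = (I − K·H)·P̄ = [99592/3241 -27934/3241 46544/3241; -27934/3241 12582/3241 -9232/3241; 46544/3241 -9232/3241 26052/3241]
step 1: x̄ = F·x = [-22926/3241, 26702/3241, -23682/3241]
step 1: P̄ = F·P·Fᵀ + Q = [119720/3241 101448/3241 66156/3241; 101448/3241 316244/3241 19730/3241; 66156/3241 19730/3241 55628/3241]
step 1: y = z − H·x̄ = [72116/3241, -60642/3241]
step 1: S = H·P̄·Hᵀ + R = [2038424/3241 -1791368/3241; -1791368/3241 1644607/3241]
step 1: K = P̄·Hᵀ·S⁻¹ = [4500711/11061946 3313672/5530973; 443025/22123892 2522584/5530973; 3143631/5530973 3592276/5530973]
step 1: x' = x̄ + K·y = [-51053424/5530973, 833323/5530973, -37680102/5530973]
step 1: P' = (I − K·H)·P̄ = [111426554/5530973 -18150521/5530973 65184496/5530973; -18150521/5530973 20648401/11061946 -5069872/5530973; 65184496/5530973 -5069872/5530973 44267924/5530973]

step 0: x' = [-1510/3241, -7642/3241, -8775/3241], P' = [99592/3241 -27934/3241 46544/3241; -27934/3241 12582/3241 -9232/3241; 46544/3241 -9232/3241 26052/3241]
step 1: x' = [-51053424/5530973, 833323/5530973, -37680102/5530973], P' = [111426554/5530973 -18150521/5530973 65184496/5530973; -18150521/5530973 20648401/11061946 -5069872/5530973; 65184496/5530973 -5069872/5530973 44267924/5530973]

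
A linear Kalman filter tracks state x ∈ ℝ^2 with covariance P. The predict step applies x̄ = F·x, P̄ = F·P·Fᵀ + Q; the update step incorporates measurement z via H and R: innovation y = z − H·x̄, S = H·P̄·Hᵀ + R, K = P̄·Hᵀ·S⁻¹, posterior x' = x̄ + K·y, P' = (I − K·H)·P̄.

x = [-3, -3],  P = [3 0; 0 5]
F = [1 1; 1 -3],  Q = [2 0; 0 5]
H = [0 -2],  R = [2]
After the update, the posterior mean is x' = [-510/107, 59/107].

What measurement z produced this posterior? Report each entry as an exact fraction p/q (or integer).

z = [-1]

x̄ = F·x = [-6, 6]
P̄ = F·P·Fᵀ + Q = [10 -12; -12 53]
S = H·P̄·Hᵀ + R = [214]
K = P̄·Hᵀ·S⁻¹ = [12/107; -53/107]
x' − x̄ = [132/107, -583/107] = K·y
y = (KᵀK)⁻¹·Kᵀ·(x' − x̄) = [11]
z = y + H·x̄ = [11] + [-12] = [-1]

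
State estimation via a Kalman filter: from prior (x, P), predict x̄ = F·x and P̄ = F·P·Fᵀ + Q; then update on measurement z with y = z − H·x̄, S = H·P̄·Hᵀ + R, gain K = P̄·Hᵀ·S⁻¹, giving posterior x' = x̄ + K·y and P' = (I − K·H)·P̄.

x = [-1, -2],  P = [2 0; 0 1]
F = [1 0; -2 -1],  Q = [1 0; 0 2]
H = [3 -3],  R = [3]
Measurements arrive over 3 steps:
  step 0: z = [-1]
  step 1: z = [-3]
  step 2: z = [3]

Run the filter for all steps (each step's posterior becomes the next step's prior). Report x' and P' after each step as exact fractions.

step 0: x' = [31/67, 58/67], P' = [54/67 47/67; 47/67 62/67]
step 1: x' = [-154/395, 171/316], P' = [287/395 101/158; 101/158 555/632]
step 2: x' = [5047/138277, -128084/138277], P' = [100484/138277 88416/138277; 88416/138277 121387/138277]

step 0: x̄ = F·x = [-1, 4]
step 0: P̄ = F·P·Fᵀ + Q = [3 -4; -4 11]
step 0: y = z − H·x̄ = [14]
step 0: S = H·P̄·Hᵀ + R = [201]
step 0: K = P̄·Hᵀ·S⁻¹ = [7/67; -15/67]
step 0: x' = x̄ + K·y = [31/67, 58/67]
step 0: P' = (I − K·H)·P̄ = [54/67 47/67; 47/67 62/67]
step 1: x̄ = F·x = [31/67, -120/67]
step 1: P̄ = F·P·Fᵀ + Q = [121/67 -155/67; -155/67 600/67]
step 1: y = z − H·x̄ = [-654/67]
step 1: S = H·P̄·Hᵀ + R = [9480/67]
step 1: K = P̄·Hᵀ·S⁻¹ = [69/790; -151/632]
step 1: x' = x̄ + K·y = [-154/395, 171/316]
step 1: P' = (I − K·H)·P̄ = [287/395 101/158; 101/158 555/632]
step 2: x̄ = F·x = [-154/395, 377/1580]
step 2: P̄ = F·P·Fᵀ + Q = [682/395 -1653/790; -1653/790 26359/3160]
step 2: y = z − H·x̄ = [7719/1580]
step 2: S = H·P̄·Hᵀ + R = [414831/3160]
step 2: K = P̄·Hᵀ·S⁻¹ = [12068/138277; -32971/138277]
step 2: x' = x̄ + K·y = [5047/138277, -128084/138277]
step 2: P' = (I − K·H)·P̄ = [100484/138277 88416/138277; 88416/138277 121387/138277]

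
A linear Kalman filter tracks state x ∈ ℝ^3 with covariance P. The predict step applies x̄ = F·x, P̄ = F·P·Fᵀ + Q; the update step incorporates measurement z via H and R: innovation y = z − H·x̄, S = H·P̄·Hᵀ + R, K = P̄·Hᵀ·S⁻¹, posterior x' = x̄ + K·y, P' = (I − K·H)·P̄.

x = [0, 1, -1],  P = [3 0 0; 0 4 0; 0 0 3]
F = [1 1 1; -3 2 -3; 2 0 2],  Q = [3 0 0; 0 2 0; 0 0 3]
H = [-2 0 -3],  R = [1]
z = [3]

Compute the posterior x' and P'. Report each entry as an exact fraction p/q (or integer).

x' = [93/220, 227/55, -113/88]
P' = [469/110 442/55 -123/44; 442/55 1912/55 -60/11; -123/44 -60/11 171/88]

x̄ = F·x = [0, 5, -2]
P̄ = F·P·Fᵀ + Q = [13 -10 12; -10 72 -36; 12 -36 27]
y = z − H·x̄ = [-3]
S = H·P̄·Hᵀ + R = [440]
K = P̄·Hᵀ·S⁻¹ = [-31/220; 16/55; -21/88]
x' = x̄ + K·y = [93/220, 227/55, -113/88]
P' = (I − K·H)·P̄ = [469/110 442/55 -123/44; 442/55 1912/55 -60/11; -123/44 -60/11 171/88]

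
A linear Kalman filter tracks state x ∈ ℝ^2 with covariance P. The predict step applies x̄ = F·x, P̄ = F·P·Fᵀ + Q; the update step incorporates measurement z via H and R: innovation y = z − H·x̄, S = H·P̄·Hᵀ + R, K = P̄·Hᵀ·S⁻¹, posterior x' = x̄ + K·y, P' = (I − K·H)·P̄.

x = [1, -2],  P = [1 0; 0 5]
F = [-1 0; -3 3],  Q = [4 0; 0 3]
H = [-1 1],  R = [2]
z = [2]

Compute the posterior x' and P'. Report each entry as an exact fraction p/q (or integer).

x' = [-39/29, 9/29]
P' = [143/29 141/29; 141/29 195/29]

x̄ = F·x = [-1, -9]
P̄ = F·P·Fᵀ + Q = [5 3; 3 57]
y = z − H·x̄ = [10]
S = H·P̄·Hᵀ + R = [58]
K = P̄·Hᵀ·S⁻¹ = [-1/29; 27/29]
x' = x̄ + K·y = [-39/29, 9/29]
P' = (I − K·H)·P̄ = [143/29 141/29; 141/29 195/29]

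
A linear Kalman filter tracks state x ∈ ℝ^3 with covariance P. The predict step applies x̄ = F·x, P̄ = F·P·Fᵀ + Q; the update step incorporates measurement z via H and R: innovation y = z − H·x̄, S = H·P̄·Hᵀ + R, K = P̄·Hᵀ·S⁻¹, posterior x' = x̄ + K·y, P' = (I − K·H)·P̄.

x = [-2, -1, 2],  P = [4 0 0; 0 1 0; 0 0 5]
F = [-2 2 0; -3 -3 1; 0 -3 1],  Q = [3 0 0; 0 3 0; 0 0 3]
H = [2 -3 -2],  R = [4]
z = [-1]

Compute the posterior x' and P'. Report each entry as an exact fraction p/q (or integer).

x̄ = F·x = [2, 11, 5]
P̄ = F·P·Fᵀ + Q = [23 18 -6; 18 53 14; -6 14 17]
y = z − H·x̄ = [38]
S = H·P̄·Hᵀ + R = [641]
K = P̄·Hᵀ·S⁻¹ = [4/641; -151/641; -88/641]
x' = x̄ + K·y = [1434/641, 1313/641, -139/641]
P' = (I − K·H)·P̄ = [14727/641 12142/641 -3494/641; 12142/641 11172/641 -4314/641; -3494/641 -4314/641 3153/641]

x' = [1434/641, 1313/641, -139/641]
P' = [14727/641 12142/641 -3494/641; 12142/641 11172/641 -4314/641; -3494/641 -4314/641 3153/641]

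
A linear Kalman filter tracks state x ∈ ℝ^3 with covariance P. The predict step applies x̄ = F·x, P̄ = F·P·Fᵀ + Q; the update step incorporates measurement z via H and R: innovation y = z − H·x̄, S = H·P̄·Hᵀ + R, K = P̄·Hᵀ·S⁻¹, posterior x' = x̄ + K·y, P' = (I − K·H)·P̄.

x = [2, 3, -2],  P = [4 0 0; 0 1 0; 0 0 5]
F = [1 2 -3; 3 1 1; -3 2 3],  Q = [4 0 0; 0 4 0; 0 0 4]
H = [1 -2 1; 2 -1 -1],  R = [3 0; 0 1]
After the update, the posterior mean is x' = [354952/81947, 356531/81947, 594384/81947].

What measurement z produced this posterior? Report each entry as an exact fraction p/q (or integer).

x̄ = F·x = [14, 7, -6]
P̄ = F·P·Fᵀ + Q = [57 -1 -53; -1 46 -19; -53 -19 89]
S = H·P̄·Hᵀ + R = [307 50; 50 542]
K = P̄·Hᵀ·S⁻¹ = [-2574/81947 25638/81947; -29627/81947 -3303/163894; 24454/81947 -28866/81947]
x' − x̄ = [-792306/81947, -217098/81947, 1086066/81947] = K·y
y = (KᵀK)⁻¹·Kᵀ·(x' − x̄) = [9, -30]
z = y + H·x̄ = [9, -30] + [-6, 27] = [3, -3]

z = [3, -3]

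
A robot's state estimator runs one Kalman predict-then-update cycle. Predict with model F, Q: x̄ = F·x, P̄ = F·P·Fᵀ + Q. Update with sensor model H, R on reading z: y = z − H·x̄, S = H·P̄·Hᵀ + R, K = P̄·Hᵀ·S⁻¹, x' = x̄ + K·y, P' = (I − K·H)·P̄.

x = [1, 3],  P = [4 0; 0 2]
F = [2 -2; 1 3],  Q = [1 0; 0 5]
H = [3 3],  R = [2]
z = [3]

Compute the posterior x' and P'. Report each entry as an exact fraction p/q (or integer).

x' = [-2537/398, 2945/398]
P' = [5981/398 -5939/398; -5939/398 5985/398]

x̄ = F·x = [-4, 10]
P̄ = F·P·Fᵀ + Q = [25 -4; -4 27]
y = z − H·x̄ = [-15]
S = H·P̄·Hᵀ + R = [398]
K = P̄·Hᵀ·S⁻¹ = [63/398; 69/398]
x' = x̄ + K·y = [-2537/398, 2945/398]
P' = (I − K·H)·P̄ = [5981/398 -5939/398; -5939/398 5985/398]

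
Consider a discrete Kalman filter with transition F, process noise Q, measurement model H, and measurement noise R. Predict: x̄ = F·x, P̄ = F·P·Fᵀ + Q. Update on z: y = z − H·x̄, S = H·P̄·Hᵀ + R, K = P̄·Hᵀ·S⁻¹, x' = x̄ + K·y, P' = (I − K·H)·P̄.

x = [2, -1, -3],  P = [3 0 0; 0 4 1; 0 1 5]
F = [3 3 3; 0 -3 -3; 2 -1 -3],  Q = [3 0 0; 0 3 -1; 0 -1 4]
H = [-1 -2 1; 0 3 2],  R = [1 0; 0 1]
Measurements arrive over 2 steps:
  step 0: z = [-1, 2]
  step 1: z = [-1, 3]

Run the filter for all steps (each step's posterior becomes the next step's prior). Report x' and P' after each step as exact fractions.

step 0: x' = [34329/5192, -6873/5192, 3897/1298], P' = [3203781/67496 -911997/67496 340167/16874; -911997/67496 266341/67496 -98145/16874; 340167/16874 -98145/16874 74417/8437]
step 1: x' = [6390999939/702462821, -1313581748/702462821, 2972300924/702462821], P' = [63207033450/702462821 -17693679924/702462821 26517432198/702462821; -17693679924/702462821 5022189428/702462821 -7476561159/702462821; 26517432198/702462821 -7476561159/702462821 11302988710/702462821]

step 0: x̄ = F·x = [-6, 12, 14]
step 0: P̄ = F·P·Fᵀ + Q = [129 -99 -51; -99 102 68; -51 68 71]
step 0: y = z − H·x̄ = [3, -62]
step 0: S = H·P̄·Hᵀ + R = [43 -139; -139 2019]
step 0: K = P̄·Hᵀ·S⁻¹ = [-19119/67496 -14655/67496; -13265/67496 13863/67496; 4957/16874 3233/16874]
step 0: x' = x̄ + K·y = [34329/5192, -6873/5192, 3897/1298]
step 0: P' = (I − K·H)·P̄ = [3203781/67496 -911997/67496 340167/16874; -911997/67496 266341/67496 -98145/16874; 340167/16874 -98145/16874 74417/8437]
step 1: x̄ = F·x = [32283/1298, -26145/5192, 28767/5192]
step 1: P̄ = F·P·Fᵀ + Q = [4725156/8437 -1181673/16874 2739651/16874; -1181673/16874 891141/67496 -1313435/67496; 2739651/16874 -1313435/67496 3673965/67496]
step 1: y = z − H·x̄ = [42883/5192, 36477/5192]
step 1: S = H·P̄·Hᵀ + R = [9537037/67496 -340201/5192; -340201/5192 540185/5192]
step 1: K = P̄·Hᵀ·S⁻¹ = [-1302241404/702462821 -46175376/702462821; 172739909/702462821 113445966/702462821; -261321170/702462821 176293943/702462821]
step 1: x' = x̄ + K·y = [6390999939/702462821, -1313581748/702462821, 2972300924/702462821]
step 1: P' = (I − K·H)·P̄ = [63207033450/702462821 -17693679924/702462821 26517432198/702462821; -17693679924/702462821 5022189428/702462821 -7476561159/702462821; 26517432198/702462821 -7476561159/702462821 11302988710/702462821]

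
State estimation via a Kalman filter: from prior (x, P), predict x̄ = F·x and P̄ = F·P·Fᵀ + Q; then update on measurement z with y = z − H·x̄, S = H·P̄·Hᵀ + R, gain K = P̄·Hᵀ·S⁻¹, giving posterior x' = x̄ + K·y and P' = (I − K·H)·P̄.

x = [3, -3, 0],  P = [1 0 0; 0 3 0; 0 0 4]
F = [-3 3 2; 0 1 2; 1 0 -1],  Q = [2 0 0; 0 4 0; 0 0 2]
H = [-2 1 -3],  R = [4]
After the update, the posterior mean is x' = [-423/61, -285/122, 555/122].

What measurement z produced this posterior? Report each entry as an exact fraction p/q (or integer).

x̄ = F·x = [-18, -3, 3]
P̄ = F·P·Fᵀ + Q = [54 25 -11; 25 23 -8; -11 -8 7]
S = H·P̄·Hᵀ + R = [122]
K = P̄·Hᵀ·S⁻¹ = [-25/61; -3/122; -7/122]
x' − x̄ = [675/61, 81/122, 189/122] = K·y
y = (KᵀK)⁻¹·Kᵀ·(x' − x̄) = [-27]
z = y + H·x̄ = [-27] + [24] = [-3]

z = [-3]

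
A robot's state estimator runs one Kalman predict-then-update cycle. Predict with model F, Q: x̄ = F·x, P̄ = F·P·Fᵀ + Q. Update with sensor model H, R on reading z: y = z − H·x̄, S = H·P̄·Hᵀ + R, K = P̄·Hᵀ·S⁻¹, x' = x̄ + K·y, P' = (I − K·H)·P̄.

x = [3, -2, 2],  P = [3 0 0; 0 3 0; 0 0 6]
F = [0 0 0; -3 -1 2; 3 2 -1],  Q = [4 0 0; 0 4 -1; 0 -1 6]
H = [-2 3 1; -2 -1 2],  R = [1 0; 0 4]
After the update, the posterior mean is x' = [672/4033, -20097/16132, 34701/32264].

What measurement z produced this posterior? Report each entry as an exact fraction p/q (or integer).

z = [-3, 3]

x̄ = F·x = [0, -3, 3]
P̄ = F·P·Fᵀ + Q = [4 0 0; 0 58 -46; 0 -46 51]
S = H·P̄·Hᵀ + R = [314 -286; -286 466]
K = P̄·Hᵀ·S⁻¹ = [-376/4033 -300/4033; 4187/16132 -2623/16132; 893/32264 10795/32264]
x' − x̄ = [672/4033, 28299/16132, -62091/32264] = K·y
y = (KᵀK)⁻¹·Kᵀ·(x' − x̄) = [3, -6]
z = y + H·x̄ = [3, -6] + [-6, 9] = [-3, 3]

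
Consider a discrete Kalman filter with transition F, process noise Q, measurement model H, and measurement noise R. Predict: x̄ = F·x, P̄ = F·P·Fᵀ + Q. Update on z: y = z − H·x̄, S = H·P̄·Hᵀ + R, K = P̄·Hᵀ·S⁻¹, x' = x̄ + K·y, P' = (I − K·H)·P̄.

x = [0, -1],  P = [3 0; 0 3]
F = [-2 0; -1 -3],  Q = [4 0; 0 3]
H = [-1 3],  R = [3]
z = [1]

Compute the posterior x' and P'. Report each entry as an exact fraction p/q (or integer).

x̄ = F·x = [0, 3]
P̄ = F·P·Fᵀ + Q = [16 6; 6 33]
y = z − H·x̄ = [-8]
S = H·P̄·Hᵀ + R = [280]
K = P̄·Hᵀ·S⁻¹ = [1/140; 93/280]
x' = x̄ + K·y = [-2/35, 12/35]
P' = (I − K·H)·P̄ = [1119/70 747/140; 747/140 591/280]

x' = [-2/35, 12/35]
P' = [1119/70 747/140; 747/140 591/280]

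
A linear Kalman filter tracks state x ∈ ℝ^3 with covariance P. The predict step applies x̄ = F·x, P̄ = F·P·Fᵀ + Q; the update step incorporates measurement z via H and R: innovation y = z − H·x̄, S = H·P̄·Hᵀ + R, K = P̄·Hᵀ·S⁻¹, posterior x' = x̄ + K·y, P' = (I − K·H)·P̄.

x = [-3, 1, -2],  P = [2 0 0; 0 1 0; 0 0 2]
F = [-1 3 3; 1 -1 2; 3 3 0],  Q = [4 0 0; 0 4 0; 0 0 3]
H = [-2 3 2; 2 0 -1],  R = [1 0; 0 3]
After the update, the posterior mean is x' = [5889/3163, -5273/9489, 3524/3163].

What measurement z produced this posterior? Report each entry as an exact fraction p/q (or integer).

x̄ = F·x = [0, -8, -6]
P̄ = F·P·Fᵀ + Q = [33 7 3; 7 15 3; 3 3 30]
S = H·P̄·Hᵀ + R = [316 -141; -141 153]
K = P̄·Hᵀ·S⁻¹ = [324/3163 1601/3163; 2404/9489 8693/28467; 695/3163 433/9489]
x' − x̄ = [5889/3163, 70639/9489, 22502/3163] = K·y
y = (KᵀK)⁻¹·Kᵀ·(x' − x̄) = [33, -3]
z = y + H·x̄ = [33, -3] + [-36, 6] = [-3, 3]

z = [-3, 3]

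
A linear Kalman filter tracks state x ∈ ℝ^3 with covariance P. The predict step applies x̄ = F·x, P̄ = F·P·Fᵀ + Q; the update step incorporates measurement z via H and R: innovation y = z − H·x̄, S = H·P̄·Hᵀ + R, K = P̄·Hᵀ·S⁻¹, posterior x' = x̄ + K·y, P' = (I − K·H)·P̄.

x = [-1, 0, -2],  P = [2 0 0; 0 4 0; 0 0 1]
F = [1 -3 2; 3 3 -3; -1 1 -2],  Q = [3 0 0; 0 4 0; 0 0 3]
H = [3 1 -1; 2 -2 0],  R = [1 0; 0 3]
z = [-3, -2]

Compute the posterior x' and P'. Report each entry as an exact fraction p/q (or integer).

x̄ = F·x = [-5, 3, 5]
P̄ = F·P·Fᵀ + Q = [45 -36 -18; -36 67 12; -18 12 13]
y = z − H·x̄ = [14, 14]
S = H·P̄·Hᵀ + R = [354 340; 340 739]
K = P̄·Hᵀ·S⁻¹ = [31383/146006 8784/73003; 30873/146006 -27452/73003; -20245/146006 -1270/73003]
x' = x̄ + K·y = [-3194/10429, 7256/10429, 29360/10429]
P' = (I − K·H)·P̄ = [52443/146006 26091/146006 152037/146006; 26091/146006 108447/146006 155847/146006; 152037/146006 155847/146006 632203/146006]

x' = [-3194/10429, 7256/10429, 29360/10429]
P' = [52443/146006 26091/146006 152037/146006; 26091/146006 108447/146006 155847/146006; 152037/146006 155847/146006 632203/146006]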